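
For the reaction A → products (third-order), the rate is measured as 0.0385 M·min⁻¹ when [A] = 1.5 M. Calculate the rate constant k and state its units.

0.01141 M⁻²·min⁻¹

Step 1: rate = k[A]^3, so k = rate / [A]^3.
Step 2: k = 0.0385 / (1.5)^3 = 0.0385 / 3.375.
Step 3: k = 0.01141 M⁻²·min⁻¹.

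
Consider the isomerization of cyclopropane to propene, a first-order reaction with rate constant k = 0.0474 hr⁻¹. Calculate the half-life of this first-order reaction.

14.62 hr

Step 1: For a first-order reaction, t₁/₂ = ln(2)/k
Step 2: t₁/₂ = ln(2)/0.0474
Step 3: t₁/₂ = 0.6931/0.0474 = 14.62 hr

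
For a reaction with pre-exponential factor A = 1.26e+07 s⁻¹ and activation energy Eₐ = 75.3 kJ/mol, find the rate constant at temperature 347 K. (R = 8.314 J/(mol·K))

5.82e-05 s⁻¹

Step 1: Use the Arrhenius equation: k = A × exp(-Eₐ/RT)
Step 2: Convert Eₐ to J/mol: 75.3 kJ/mol = 75300 J/mol
Step 3: Calculate the exponent: -Eₐ/(RT) = -75300/(8.314 × 347) = -26.10090
Step 4: k = 1.26e+07 × exp(-26.10090)
Step 5: k = 1.26e+07 × 4.61874e-12 = 5.8196e-05 s⁻¹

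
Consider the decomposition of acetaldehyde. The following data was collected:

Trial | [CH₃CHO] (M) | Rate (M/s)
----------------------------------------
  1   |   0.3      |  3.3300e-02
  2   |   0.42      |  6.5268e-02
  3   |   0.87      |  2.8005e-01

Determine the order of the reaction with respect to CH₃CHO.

second order (2)

Step 1: Compare trials to find order n where rate₂/rate₁ = ([CH₃CHO]₂/[CH₃CHO]₁)^n
Step 2: rate₂/rate₁ = 6.5268e-02/3.3300e-02 = 1.96
Step 3: [CH₃CHO]₂/[CH₃CHO]₁ = 0.42/0.3 = 1.4
Step 4: n = ln(1.96)/ln(1.4) = 2.00 ≈ 2
Step 5: The reaction is second order in CH₃CHO.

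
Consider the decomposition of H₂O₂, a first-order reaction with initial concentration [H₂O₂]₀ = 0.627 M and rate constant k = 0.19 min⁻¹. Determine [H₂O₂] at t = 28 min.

0.003068 M

Step 1: For a first-order reaction: [H₂O₂] = [H₂O₂]₀ × e^(-kt)
Step 2: [H₂O₂] = 0.627 × e^(-0.19 × 28)
Step 3: [H₂O₂] = 0.627 × e^(-5.32)
Step 4: [H₂O₂] = 0.627 × 0.00489275 = 0.003068 M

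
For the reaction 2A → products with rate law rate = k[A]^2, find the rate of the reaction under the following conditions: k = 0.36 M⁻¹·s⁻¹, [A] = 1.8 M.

1.166 M/s

Step 1: Identify the rate law: rate = k[A]^2
Step 2: Substitute values: rate = 0.36 × (1.8)^2
Step 3: Calculate: rate = 0.36 × 3.24 = 1.1664 M/s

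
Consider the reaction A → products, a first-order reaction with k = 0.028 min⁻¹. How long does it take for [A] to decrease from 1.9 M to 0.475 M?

49.51 min

Step 1: For first-order: t = ln([A]₀/[A])/k
Step 2: t = ln(1.9/0.475)/0.028
Step 3: t = ln(4)/0.028
Step 4: t = 1.386/0.028 = 49.51 min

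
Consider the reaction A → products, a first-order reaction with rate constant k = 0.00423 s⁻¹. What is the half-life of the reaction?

163.9 s

Step 1: For a first-order reaction, t₁/₂ = ln(2)/k
Step 2: t₁/₂ = ln(2)/0.00423
Step 3: t₁/₂ = 0.6931/0.00423 = 163.9 s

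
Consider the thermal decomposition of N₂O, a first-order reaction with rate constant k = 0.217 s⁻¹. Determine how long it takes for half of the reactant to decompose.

3.194 s

Step 1: For a first-order reaction, t₁/₂ = ln(2)/k
Step 2: t₁/₂ = ln(2)/0.217
Step 3: t₁/₂ = 0.6931/0.217 = 3.194 s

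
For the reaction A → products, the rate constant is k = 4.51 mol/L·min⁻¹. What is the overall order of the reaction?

zeroth order (0)

Step 1: The units of k for an nth-order reaction are (concentration)^(1-n)·(time)⁻¹.
Step 2: Here k has units mol/L·min⁻¹, so the concentration exponent is 1.
Step 3: 1 - n = 1 ⇒ n = 0. The reaction is zeroth order.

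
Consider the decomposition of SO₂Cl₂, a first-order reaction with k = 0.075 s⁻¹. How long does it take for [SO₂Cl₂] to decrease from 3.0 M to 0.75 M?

18.48 s

Step 1: For first-order: t = ln([SO₂Cl₂]₀/[SO₂Cl₂])/k
Step 2: t = ln(3.0/0.75)/0.075
Step 3: t = ln(4)/0.075
Step 4: t = 1.386/0.075 = 18.48 s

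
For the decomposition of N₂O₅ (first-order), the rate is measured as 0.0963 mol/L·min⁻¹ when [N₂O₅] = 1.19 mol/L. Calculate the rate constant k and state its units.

0.08092 min⁻¹

Step 1: rate = k[N₂O₅]^1, so k = rate / [N₂O₅]^1.
Step 2: k = 0.0963 / (1.19)^1 = 0.0963 / 1.19.
Step 3: k = 0.08092 min⁻¹.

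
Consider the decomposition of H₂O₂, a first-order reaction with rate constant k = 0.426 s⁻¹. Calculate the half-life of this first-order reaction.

1.627 s

Step 1: For a first-order reaction, t₁/₂ = ln(2)/k
Step 2: t₁/₂ = ln(2)/0.426
Step 3: t₁/₂ = 0.6931/0.426 = 1.627 s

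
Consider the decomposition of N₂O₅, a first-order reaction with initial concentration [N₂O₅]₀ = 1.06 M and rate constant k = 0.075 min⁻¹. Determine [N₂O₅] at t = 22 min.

0.2036 M

Step 1: For a first-order reaction: [N₂O₅] = [N₂O₅]₀ × e^(-kt)
Step 2: [N₂O₅] = 1.06 × e^(-0.075 × 22)
Step 3: [N₂O₅] = 1.06 × e^(-1.65)
Step 4: [N₂O₅] = 1.06 × 0.19205 = 0.2036 M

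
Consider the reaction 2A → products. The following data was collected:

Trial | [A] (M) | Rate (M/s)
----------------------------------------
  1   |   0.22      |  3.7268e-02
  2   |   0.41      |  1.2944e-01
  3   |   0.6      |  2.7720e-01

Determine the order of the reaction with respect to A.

second order (2)

Step 1: Compare trials to find order n where rate₂/rate₁ = ([A]₂/[A]₁)^n
Step 2: rate₂/rate₁ = 1.2944e-01/3.7268e-02 = 3.473
Step 3: [A]₂/[A]₁ = 0.41/0.22 = 1.864
Step 4: n = ln(3.473)/ln(1.864) = 2.00 ≈ 2
Step 5: The reaction is second order in A.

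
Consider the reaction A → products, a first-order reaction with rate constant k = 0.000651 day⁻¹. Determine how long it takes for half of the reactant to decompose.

1065 day

Step 1: For a first-order reaction, t₁/₂ = ln(2)/k
Step 2: t₁/₂ = ln(2)/0.000651
Step 3: t₁/₂ = 0.6931/0.000651 = 1065 day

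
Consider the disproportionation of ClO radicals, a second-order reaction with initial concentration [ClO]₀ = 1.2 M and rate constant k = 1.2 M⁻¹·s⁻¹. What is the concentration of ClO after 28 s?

0.02904 M

Step 1: For a second-order reaction: 1/[ClO] = 1/[ClO]₀ + kt
Step 2: 1/[ClO] = 1/1.2 + 1.2 × 28
Step 3: 1/[ClO] = 0.8333 + 33.6 = 34.43
Step 4: [ClO] = 1/34.43 = 0.02904 M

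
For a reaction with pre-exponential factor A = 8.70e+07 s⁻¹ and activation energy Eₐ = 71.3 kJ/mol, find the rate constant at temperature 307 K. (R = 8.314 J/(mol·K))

6.42e-05 s⁻¹

Step 1: Use the Arrhenius equation: k = A × exp(-Eₐ/RT)
Step 2: Convert Eₐ to J/mol: 71.3 kJ/mol = 71300 J/mol
Step 3: Calculate the exponent: -Eₐ/(RT) = -71300/(8.314 × 307) = -27.93451
Step 4: k = 8.70e+07 × exp(-27.93451)
Step 5: k = 8.70e+07 × 7.38238e-13 = 6.4227e-05 s⁻¹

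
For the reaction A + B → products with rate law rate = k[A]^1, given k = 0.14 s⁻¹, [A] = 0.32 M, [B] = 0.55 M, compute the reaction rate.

0.0448 M/s

Step 1: The rate law is rate = k[A]^1
Step 2: Note that the rate does not depend on [B] (zero order in B).
Step 3: rate = 0.14 × (0.32)^1 = 0.0448 M/s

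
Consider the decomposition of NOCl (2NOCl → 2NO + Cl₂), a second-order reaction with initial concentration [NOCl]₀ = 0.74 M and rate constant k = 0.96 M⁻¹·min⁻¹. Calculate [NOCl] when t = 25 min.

0.03945 M

Step 1: For a second-order reaction: 1/[NOCl] = 1/[NOCl]₀ + kt
Step 2: 1/[NOCl] = 1/0.74 + 0.96 × 25
Step 3: 1/[NOCl] = 1.351 + 24 = 25.35
Step 4: [NOCl] = 1/25.35 = 0.03945 M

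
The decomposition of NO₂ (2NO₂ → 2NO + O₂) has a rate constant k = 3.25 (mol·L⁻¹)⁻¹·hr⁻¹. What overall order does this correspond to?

second order (2)

Step 1: The units of k for an nth-order reaction are (concentration)^(1-n)·(time)⁻¹.
Step 2: Here k has units (mol·L⁻¹)⁻¹·hr⁻¹, so the concentration exponent is -1.
Step 3: 1 - n = -1 ⇒ n = 2. The reaction is second order.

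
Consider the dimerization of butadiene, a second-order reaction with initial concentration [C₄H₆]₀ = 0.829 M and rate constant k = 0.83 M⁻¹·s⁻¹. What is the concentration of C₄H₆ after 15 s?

0.07323 M

Step 1: For a second-order reaction: 1/[C₄H₆] = 1/[C₄H₆]₀ + kt
Step 2: 1/[C₄H₆] = 1/0.829 + 0.83 × 15
Step 3: 1/[C₄H₆] = 1.206 + 12.45 = 13.66
Step 4: [C₄H₆] = 1/13.66 = 0.07323 M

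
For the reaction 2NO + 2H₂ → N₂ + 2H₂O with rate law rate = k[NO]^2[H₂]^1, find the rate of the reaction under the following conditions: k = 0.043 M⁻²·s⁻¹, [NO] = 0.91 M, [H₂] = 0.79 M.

0.02813 M/s

Step 1: The rate law is rate = k[NO]^2[H₂]^1
Step 2: Substitute: rate = 0.043 × (0.91)^2 × (0.79)^1
Step 3: rate = 0.043 × 0.8281 × 0.79 = 0.0281306 M/s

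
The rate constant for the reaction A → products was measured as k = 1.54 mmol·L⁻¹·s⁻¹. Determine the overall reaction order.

zeroth order (0)

Step 1: The units of k for an nth-order reaction are (concentration)^(1-n)·(time)⁻¹.
Step 2: Here k has units mmol·L⁻¹·s⁻¹, so the concentration exponent is 1.
Step 3: 1 - n = 1 ⇒ n = 0. The reaction is zeroth order.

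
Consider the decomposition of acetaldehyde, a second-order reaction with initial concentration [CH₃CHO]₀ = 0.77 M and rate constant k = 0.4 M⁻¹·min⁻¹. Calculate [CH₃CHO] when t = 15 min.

0.137 M

Step 1: For a second-order reaction: 1/[CH₃CHO] = 1/[CH₃CHO]₀ + kt
Step 2: 1/[CH₃CHO] = 1/0.77 + 0.4 × 15
Step 3: 1/[CH₃CHO] = 1.299 + 6 = 7.299
Step 4: [CH₃CHO] = 1/7.299 = 0.137 M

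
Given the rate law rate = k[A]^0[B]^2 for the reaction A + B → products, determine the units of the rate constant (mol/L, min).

(mol/L)⁻¹·min⁻¹

Step 1: Overall order = 0 + 2 = 2.
Step 2: rate has units mol/L·min⁻¹; [A]^0[B]^2 has units (mol/L)^2.
Step 3: k = rate/([A]^0[B]^2), so units of k = (mol/L)^(1-2)·min⁻¹ = (mol/L)⁻¹·min⁻¹.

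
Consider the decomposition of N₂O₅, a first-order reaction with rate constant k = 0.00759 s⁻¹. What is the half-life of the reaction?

91.32 s

Step 1: For a first-order reaction, t₁/₂ = ln(2)/k
Step 2: t₁/₂ = ln(2)/0.00759
Step 3: t₁/₂ = 0.6931/0.00759 = 91.32 s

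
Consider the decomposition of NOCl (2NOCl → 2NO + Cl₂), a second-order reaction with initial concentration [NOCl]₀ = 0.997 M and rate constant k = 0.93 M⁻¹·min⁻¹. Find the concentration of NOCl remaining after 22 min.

0.04659 M

Step 1: For a second-order reaction: 1/[NOCl] = 1/[NOCl]₀ + kt
Step 2: 1/[NOCl] = 1/0.997 + 0.93 × 22
Step 3: 1/[NOCl] = 1.003 + 20.46 = 21.46
Step 4: [NOCl] = 1/21.46 = 0.04659 M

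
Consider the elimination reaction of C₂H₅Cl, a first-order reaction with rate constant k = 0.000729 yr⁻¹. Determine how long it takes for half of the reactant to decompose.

950.8 yr

Step 1: For a first-order reaction, t₁/₂ = ln(2)/k
Step 2: t₁/₂ = ln(2)/0.000729
Step 3: t₁/₂ = 0.6931/0.000729 = 950.8 yr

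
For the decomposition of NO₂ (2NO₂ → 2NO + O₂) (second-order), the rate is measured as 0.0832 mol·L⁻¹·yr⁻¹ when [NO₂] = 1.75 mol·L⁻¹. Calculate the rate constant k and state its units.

0.02717 (mol·L⁻¹)⁻¹·yr⁻¹

Step 1: rate = k[NO₂]^2, so k = rate / [NO₂]^2.
Step 2: k = 0.0832 / (1.75)^2 = 0.0832 / 3.062.
Step 3: k = 0.02717 (mol·L⁻¹)⁻¹·yr⁻¹.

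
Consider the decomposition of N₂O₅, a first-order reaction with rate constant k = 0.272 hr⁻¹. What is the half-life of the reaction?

2.548 hr

Step 1: For a first-order reaction, t₁/₂ = ln(2)/k
Step 2: t₁/₂ = ln(2)/0.272
Step 3: t₁/₂ = 0.6931/0.272 = 2.548 hr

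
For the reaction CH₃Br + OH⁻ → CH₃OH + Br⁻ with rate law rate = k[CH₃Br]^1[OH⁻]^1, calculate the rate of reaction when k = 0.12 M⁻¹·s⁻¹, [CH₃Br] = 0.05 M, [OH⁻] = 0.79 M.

0.00474 M/s

Step 1: The rate law is rate = k[CH₃Br]^1[OH⁻]^1
Step 2: Substitute: rate = 0.12 × (0.05)^1 × (0.79)^1
Step 3: rate = 0.12 × 0.05 × 0.79 = 0.00474 M/s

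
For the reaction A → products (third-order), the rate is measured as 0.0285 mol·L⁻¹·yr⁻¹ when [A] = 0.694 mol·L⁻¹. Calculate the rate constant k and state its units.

0.08526 (mol·L⁻¹)⁻²·yr⁻¹

Step 1: rate = k[A]^3, so k = rate / [A]^3.
Step 2: k = 0.0285 / (0.694)^3 = 0.0285 / 0.3343.
Step 3: k = 0.08526 (mol·L⁻¹)⁻²·yr⁻¹.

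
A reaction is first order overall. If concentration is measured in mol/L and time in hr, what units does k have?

hr⁻¹

Step 1: For overall order n, rate = k × (concentration)^n.
Step 2: Rate has units mol/L·hr⁻¹; concentration term has units (mol/L)^1.
Step 3: k = rate / (concentration)^n, so units of k = (mol/L)^(1-1)·hr⁻¹ = hr⁻¹.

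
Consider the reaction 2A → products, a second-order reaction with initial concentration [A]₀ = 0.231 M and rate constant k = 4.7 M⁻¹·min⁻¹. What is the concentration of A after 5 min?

0.03593 M

Step 1: For a second-order reaction: 1/[A] = 1/[A]₀ + kt
Step 2: 1/[A] = 1/0.231 + 4.7 × 5
Step 3: 1/[A] = 4.329 + 23.5 = 27.83
Step 4: [A] = 1/27.83 = 0.03593 M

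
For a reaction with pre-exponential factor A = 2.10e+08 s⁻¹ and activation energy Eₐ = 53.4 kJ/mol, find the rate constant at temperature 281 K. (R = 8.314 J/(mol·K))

2.49e-02 s⁻¹

Step 1: Use the Arrhenius equation: k = A × exp(-Eₐ/RT)
Step 2: Convert Eₐ to J/mol: 53.4 kJ/mol = 53400 J/mol
Step 3: Calculate the exponent: -Eₐ/(RT) = -53400/(8.314 × 281) = -22.85730
Step 4: k = 2.10e+08 × exp(-22.85730)
Step 5: k = 2.10e+08 × 1.18359e-10 = 2.4855e-02 s⁻¹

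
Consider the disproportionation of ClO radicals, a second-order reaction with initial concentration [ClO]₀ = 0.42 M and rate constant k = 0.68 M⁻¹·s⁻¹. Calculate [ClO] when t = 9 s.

0.1176 M

Step 1: For a second-order reaction: 1/[ClO] = 1/[ClO]₀ + kt
Step 2: 1/[ClO] = 1/0.42 + 0.68 × 9
Step 3: 1/[ClO] = 2.381 + 6.12 = 8.501
Step 4: [ClO] = 1/8.501 = 0.1176 M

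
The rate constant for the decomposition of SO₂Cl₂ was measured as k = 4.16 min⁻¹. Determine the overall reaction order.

first order (1)

Step 1: The units of k for an nth-order reaction are (concentration)^(1-n)·(time)⁻¹.
Step 2: Here k has units min⁻¹, so the concentration exponent is 0.
Step 3: 1 - n = 0 ⇒ n = 1. The reaction is first order.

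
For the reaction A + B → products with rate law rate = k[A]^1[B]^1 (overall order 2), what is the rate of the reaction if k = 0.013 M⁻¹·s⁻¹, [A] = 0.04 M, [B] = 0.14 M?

7.28e-05 M/s

Step 1: The rate law is rate = k[A]^1[B]^1, overall order = 1+1 = 2
Step 2: Substitute values: rate = 0.013 × (0.04)^1 × (0.14)^1
Step 3: rate = 0.013 × 0.04 × 0.14 = 7.28e-05 M/s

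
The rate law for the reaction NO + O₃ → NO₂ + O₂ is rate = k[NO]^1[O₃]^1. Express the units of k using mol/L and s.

(mol/L)⁻¹·s⁻¹

Step 1: Overall order = 1 + 1 = 2.
Step 2: rate has units mol/L·s⁻¹; [NO]^1[O₃]^1 has units (mol/L)^2.
Step 3: k = rate/([NO]^1[O₃]^1), so units of k = (mol/L)^(1-2)·s⁻¹ = (mol/L)⁻¹·s⁻¹.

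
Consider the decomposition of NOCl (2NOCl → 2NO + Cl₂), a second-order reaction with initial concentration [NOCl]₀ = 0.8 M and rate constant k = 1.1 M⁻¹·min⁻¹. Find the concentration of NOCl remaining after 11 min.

0.07491 M

Step 1: For a second-order reaction: 1/[NOCl] = 1/[NOCl]₀ + kt
Step 2: 1/[NOCl] = 1/0.8 + 1.1 × 11
Step 3: 1/[NOCl] = 1.25 + 12.1 = 13.35
Step 4: [NOCl] = 1/13.35 = 0.07491 M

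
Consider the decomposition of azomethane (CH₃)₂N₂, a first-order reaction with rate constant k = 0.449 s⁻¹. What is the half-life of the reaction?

1.544 s

Step 1: For a first-order reaction, t₁/₂ = ln(2)/k
Step 2: t₁/₂ = ln(2)/0.449
Step 3: t₁/₂ = 0.6931/0.449 = 1.544 s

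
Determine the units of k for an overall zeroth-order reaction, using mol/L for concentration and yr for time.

mol/L·yr⁻¹

Step 1: For overall order n, rate = k × (concentration)^n.
Step 2: Rate has units mol/L·yr⁻¹; concentration term has units (mol/L)^0.
Step 3: k = rate / (concentration)^n, so units of k = (mol/L)^(1-0)·yr⁻¹ = mol/L·yr⁻¹.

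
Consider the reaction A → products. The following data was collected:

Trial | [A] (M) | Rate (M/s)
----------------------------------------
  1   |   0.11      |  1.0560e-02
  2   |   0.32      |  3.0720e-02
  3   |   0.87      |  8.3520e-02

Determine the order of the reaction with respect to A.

first order (1)

Step 1: Compare trials to find order n where rate₂/rate₁ = ([A]₂/[A]₁)^n
Step 2: rate₂/rate₁ = 3.0720e-02/1.0560e-02 = 2.909
Step 3: [A]₂/[A]₁ = 0.32/0.11 = 2.909
Step 4: n = ln(2.909)/ln(2.909) = 1.00 ≈ 1
Step 5: The reaction is first order in A.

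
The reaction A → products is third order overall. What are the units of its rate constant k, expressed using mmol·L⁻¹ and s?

(mmol·L⁻¹)⁻²·s⁻¹

Step 1: For overall order n, rate = k × (concentration)^n.
Step 2: Rate has units mmol·L⁻¹·s⁻¹; concentration term has units (mmol·L⁻¹)^3.
Step 3: k = rate / (concentration)^n, so units of k = (mmol·L⁻¹)^(1-3)·s⁻¹ = (mmol·L⁻¹)⁻²·s⁻¹.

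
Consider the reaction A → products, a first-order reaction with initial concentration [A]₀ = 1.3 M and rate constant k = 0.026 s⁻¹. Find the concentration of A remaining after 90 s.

0.1252 M

Step 1: For a first-order reaction: [A] = [A]₀ × e^(-kt)
Step 2: [A] = 1.3 × e^(-0.026 × 90)
Step 3: [A] = 1.3 × e^(-2.34)
Step 4: [A] = 1.3 × 0.0963276 = 0.1252 M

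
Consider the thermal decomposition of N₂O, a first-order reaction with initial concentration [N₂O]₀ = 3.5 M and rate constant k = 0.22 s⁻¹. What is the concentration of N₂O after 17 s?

0.08314 M

Step 1: For a first-order reaction: [N₂O] = [N₂O]₀ × e^(-kt)
Step 2: [N₂O] = 3.5 × e^(-0.22 × 17)
Step 3: [N₂O] = 3.5 × e^(-3.74)
Step 4: [N₂O] = 3.5 × 0.0237541 = 0.08314 M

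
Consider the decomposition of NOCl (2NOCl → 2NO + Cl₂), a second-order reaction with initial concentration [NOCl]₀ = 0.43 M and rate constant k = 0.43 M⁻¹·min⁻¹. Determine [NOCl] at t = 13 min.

0.1263 M

Step 1: For a second-order reaction: 1/[NOCl] = 1/[NOCl]₀ + kt
Step 2: 1/[NOCl] = 1/0.43 + 0.43 × 13
Step 3: 1/[NOCl] = 2.326 + 5.59 = 7.916
Step 4: [NOCl] = 1/7.916 = 0.1263 M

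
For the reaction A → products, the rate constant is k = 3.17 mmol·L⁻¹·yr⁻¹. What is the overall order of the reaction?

zeroth order (0)

Step 1: The units of k for an nth-order reaction are (concentration)^(1-n)·(time)⁻¹.
Step 2: Here k has units mmol·L⁻¹·yr⁻¹, so the concentration exponent is 1.
Step 3: 1 - n = 1 ⇒ n = 0. The reaction is zeroth order.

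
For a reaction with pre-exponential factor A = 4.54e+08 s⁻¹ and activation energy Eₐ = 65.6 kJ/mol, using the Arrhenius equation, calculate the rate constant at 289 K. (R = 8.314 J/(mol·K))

6.31e-04 s⁻¹

Step 1: Use the Arrhenius equation: k = A × exp(-Eₐ/RT)
Step 2: Convert Eₐ to J/mol: 65.6 kJ/mol = 65600 J/mol
Step 3: Calculate the exponent: -Eₐ/(RT) = -65600/(8.314 × 289) = -27.30210
Step 4: k = 4.54e+08 × exp(-27.30210)
Step 5: k = 4.54e+08 × 1.38947e-12 = 6.3082e-04 s⁻¹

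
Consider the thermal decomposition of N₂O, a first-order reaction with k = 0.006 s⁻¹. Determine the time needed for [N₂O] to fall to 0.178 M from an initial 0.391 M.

131.2 s

Step 1: For first-order: t = ln([N₂O]₀/[N₂O])/k
Step 2: t = ln(0.391/0.178)/0.006
Step 3: t = ln(2.197)/0.006
Step 4: t = 0.7869/0.006 = 131.2 s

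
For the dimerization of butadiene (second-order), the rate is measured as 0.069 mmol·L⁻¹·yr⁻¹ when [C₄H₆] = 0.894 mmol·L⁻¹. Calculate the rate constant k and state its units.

0.08633 (mmol·L⁻¹)⁻¹·yr⁻¹

Step 1: rate = k[C₄H₆]^2, so k = rate / [C₄H₆]^2.
Step 2: k = 0.069 / (0.894)^2 = 0.069 / 0.7992.
Step 3: k = 0.08633 (mmol·L⁻¹)⁻¹·yr⁻¹.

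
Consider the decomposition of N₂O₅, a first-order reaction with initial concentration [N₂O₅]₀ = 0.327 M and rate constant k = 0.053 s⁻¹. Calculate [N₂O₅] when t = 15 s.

0.1477 M

Step 1: For a first-order reaction: [N₂O₅] = [N₂O₅]₀ × e^(-kt)
Step 2: [N₂O₅] = 0.327 × e^(-0.053 × 15)
Step 3: [N₂O₅] = 0.327 × e^(-0.795)
Step 4: [N₂O₅] = 0.327 × 0.451581 = 0.1477 M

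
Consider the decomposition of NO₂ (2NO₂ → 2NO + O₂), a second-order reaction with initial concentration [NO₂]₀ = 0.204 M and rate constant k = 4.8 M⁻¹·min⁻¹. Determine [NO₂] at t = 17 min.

0.01156 M

Step 1: For a second-order reaction: 1/[NO₂] = 1/[NO₂]₀ + kt
Step 2: 1/[NO₂] = 1/0.204 + 4.8 × 17
Step 3: 1/[NO₂] = 4.902 + 81.6 = 86.5
Step 4: [NO₂] = 1/86.5 = 0.01156 M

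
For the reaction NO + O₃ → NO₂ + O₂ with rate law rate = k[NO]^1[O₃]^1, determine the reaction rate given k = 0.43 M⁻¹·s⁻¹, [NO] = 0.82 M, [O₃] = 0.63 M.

0.2221 M/s

Step 1: The rate law is rate = k[NO]^1[O₃]^1
Step 2: Substitute: rate = 0.43 × (0.82)^1 × (0.63)^1
Step 3: rate = 0.43 × 0.82 × 0.63 = 0.222138 M/s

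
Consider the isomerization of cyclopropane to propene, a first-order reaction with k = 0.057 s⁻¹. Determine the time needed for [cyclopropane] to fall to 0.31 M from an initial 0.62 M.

12.16 s

Step 1: For first-order: t = ln([cyclopropane]₀/[cyclopropane])/k
Step 2: t = ln(0.62/0.31)/0.057
Step 3: t = ln(2)/0.057
Step 4: t = 0.6931/0.057 = 12.16 s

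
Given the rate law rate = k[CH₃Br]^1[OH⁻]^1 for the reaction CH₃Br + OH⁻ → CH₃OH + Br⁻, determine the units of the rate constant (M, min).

M⁻¹·min⁻¹

Step 1: Overall order = 1 + 1 = 2.
Step 2: rate has units M·min⁻¹; [CH₃Br]^1[OH⁻]^1 has units M^2.
Step 3: k = rate/([CH₃Br]^1[OH⁻]^1), so units of k = M^(1-2)·min⁻¹ = M⁻¹·min⁻¹.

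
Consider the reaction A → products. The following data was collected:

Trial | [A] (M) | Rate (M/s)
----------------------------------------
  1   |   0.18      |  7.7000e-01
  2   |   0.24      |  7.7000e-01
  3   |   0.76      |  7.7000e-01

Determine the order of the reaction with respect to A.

zeroth order (0)

Step 1: Compare trials - when concentration changes, rate stays constant.
Step 2: rate₂/rate₁ = 7.7000e-01/7.7000e-01 = 1
Step 3: [A]₂/[A]₁ = 0.24/0.18 = 1.333
Step 4: Since rate ratio ≈ (conc ratio)^0, the reaction is zeroth order.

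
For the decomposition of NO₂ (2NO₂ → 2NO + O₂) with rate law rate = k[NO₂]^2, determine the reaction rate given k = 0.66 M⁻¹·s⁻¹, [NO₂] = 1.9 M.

2.383 M/s

Step 1: Identify the rate law: rate = k[NO₂]^2
Step 2: Substitute values: rate = 0.66 × (1.9)^2
Step 3: Calculate: rate = 0.66 × 3.61 = 2.3826 M/s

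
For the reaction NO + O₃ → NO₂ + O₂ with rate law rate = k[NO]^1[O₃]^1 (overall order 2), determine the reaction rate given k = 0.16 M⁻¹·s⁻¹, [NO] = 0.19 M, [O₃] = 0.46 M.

0.01398 M/s

Step 1: The rate law is rate = k[NO]^1[O₃]^1, overall order = 1+1 = 2
Step 2: Substitute values: rate = 0.16 × (0.19)^1 × (0.46)^1
Step 3: rate = 0.16 × 0.19 × 0.46 = 0.013984 M/s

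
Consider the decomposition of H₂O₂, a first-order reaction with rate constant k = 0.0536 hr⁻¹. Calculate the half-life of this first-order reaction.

12.93 hr

Step 1: For a first-order reaction, t₁/₂ = ln(2)/k
Step 2: t₁/₂ = ln(2)/0.0536
Step 3: t₁/₂ = 0.6931/0.0536 = 12.93 hr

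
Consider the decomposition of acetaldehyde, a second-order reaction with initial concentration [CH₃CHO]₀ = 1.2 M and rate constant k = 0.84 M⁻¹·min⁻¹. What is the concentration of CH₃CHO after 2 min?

0.3979 M

Step 1: For a second-order reaction: 1/[CH₃CHO] = 1/[CH₃CHO]₀ + kt
Step 2: 1/[CH₃CHO] = 1/1.2 + 0.84 × 2
Step 3: 1/[CH₃CHO] = 0.8333 + 1.68 = 2.513
Step 4: [CH₃CHO] = 1/2.513 = 0.3979 M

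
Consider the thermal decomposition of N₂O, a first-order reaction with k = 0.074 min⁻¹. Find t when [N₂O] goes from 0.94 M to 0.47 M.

9.367 min

Step 1: For first-order: t = ln([N₂O]₀/[N₂O])/k
Step 2: t = ln(0.94/0.47)/0.074
Step 3: t = ln(2)/0.074
Step 4: t = 0.6931/0.074 = 9.367 min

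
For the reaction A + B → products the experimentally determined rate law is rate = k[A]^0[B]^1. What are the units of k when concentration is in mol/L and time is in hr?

hr⁻¹

Step 1: Overall order = 0 + 1 = 1.
Step 2: rate has units mol/L·hr⁻¹; [A]^0[B]^1 has units (mol/L)^1.
Step 3: k = rate/([A]^0[B]^1), so units of k = (mol/L)^(1-1)·hr⁻¹ = hr⁻¹.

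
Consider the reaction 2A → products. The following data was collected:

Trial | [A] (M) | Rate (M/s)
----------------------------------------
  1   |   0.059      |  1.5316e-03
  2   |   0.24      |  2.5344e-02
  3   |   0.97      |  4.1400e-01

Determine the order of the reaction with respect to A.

second order (2)

Step 1: Compare trials to find order n where rate₂/rate₁ = ([A]₂/[A]₁)^n
Step 2: rate₂/rate₁ = 2.5344e-02/1.5316e-03 = 16.55
Step 3: [A]₂/[A]₁ = 0.24/0.059 = 4.068
Step 4: n = ln(16.55)/ln(4.068) = 2.00 ≈ 2
Step 5: The reaction is second order in A.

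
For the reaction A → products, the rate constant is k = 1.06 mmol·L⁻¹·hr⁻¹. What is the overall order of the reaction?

zeroth order (0)

Step 1: The units of k for an nth-order reaction are (concentration)^(1-n)·(time)⁻¹.
Step 2: Here k has units mmol·L⁻¹·hr⁻¹, so the concentration exponent is 1.
Step 3: 1 - n = 1 ⇒ n = 0. The reaction is zeroth order.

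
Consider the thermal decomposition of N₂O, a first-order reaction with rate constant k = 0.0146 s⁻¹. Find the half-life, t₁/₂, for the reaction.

47.48 s

Step 1: For a first-order reaction, t₁/₂ = ln(2)/k
Step 2: t₁/₂ = ln(2)/0.0146
Step 3: t₁/₂ = 0.6931/0.0146 = 47.48 s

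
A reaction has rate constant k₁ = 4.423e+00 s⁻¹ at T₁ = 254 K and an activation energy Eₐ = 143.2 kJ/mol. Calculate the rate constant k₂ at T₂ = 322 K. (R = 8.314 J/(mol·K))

7.327e+06 s⁻¹

Step 1: Use the two-temperature Arrhenius form: ln(k₂/k₁) = -Eₐ/R × (1/T₂ - 1/T₁)
Step 2: Convert Eₐ to J/mol: 143.2 kJ/mol = 143200 J/mol
Step 3: 1/T₂ - 1/T₁ = 1/322 - 1/254 = -8.314178e-04 K⁻¹
Step 4: ln(k₂/k₁) = -143200/8.314 × -8.314178e-04 = 14.32031
Step 5: k₂ = k₁ × exp(14.32031) = 4.423e+00 × 1.65665e+06 = 7.327e+06 s⁻¹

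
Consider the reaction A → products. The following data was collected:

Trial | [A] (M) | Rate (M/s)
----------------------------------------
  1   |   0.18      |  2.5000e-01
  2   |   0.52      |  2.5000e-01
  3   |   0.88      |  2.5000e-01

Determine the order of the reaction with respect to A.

zeroth order (0)

Step 1: Compare trials - when concentration changes, rate stays constant.
Step 2: rate₂/rate₁ = 2.5000e-01/2.5000e-01 = 1
Step 3: [A]₂/[A]₁ = 0.52/0.18 = 2.889
Step 4: Since rate ratio ≈ (conc ratio)^0, the reaction is zeroth order.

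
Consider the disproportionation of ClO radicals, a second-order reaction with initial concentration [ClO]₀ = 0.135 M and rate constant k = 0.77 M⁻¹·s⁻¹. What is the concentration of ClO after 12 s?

0.06007 M

Step 1: For a second-order reaction: 1/[ClO] = 1/[ClO]₀ + kt
Step 2: 1/[ClO] = 1/0.135 + 0.77 × 12
Step 3: 1/[ClO] = 7.407 + 9.24 = 16.65
Step 4: [ClO] = 1/16.65 = 0.06007 M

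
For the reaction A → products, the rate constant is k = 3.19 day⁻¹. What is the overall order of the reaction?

first order (1)

Step 1: The units of k for an nth-order reaction are (concentration)^(1-n)·(time)⁻¹.
Step 2: Here k has units day⁻¹, so the concentration exponent is 0.
Step 3: 1 - n = 0 ⇒ n = 1. The reaction is first order.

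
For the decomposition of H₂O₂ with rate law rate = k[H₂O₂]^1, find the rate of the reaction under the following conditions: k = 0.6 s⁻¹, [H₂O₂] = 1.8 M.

1.08 M/s

Step 1: Identify the rate law: rate = k[H₂O₂]^1
Step 2: Substitute values: rate = 0.6 × (1.8)^1
Step 3: Calculate: rate = 0.6 × 1.8 = 1.08 M/s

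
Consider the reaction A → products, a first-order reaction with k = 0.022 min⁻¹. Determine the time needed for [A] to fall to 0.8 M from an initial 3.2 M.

63.01 min

Step 1: For first-order: t = ln([A]₀/[A])/k
Step 2: t = ln(3.2/0.8)/0.022
Step 3: t = ln(4)/0.022
Step 4: t = 1.386/0.022 = 63.01 min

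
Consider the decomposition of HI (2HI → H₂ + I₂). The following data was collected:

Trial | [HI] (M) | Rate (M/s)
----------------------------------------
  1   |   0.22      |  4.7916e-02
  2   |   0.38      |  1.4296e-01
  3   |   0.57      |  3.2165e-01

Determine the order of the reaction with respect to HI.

second order (2)

Step 1: Compare trials to find order n where rate₂/rate₁ = ([HI]₂/[HI]₁)^n
Step 2: rate₂/rate₁ = 1.4296e-01/4.7916e-02 = 2.983
Step 3: [HI]₂/[HI]₁ = 0.38/0.22 = 1.727
Step 4: n = ln(2.983)/ln(1.727) = 2.00 ≈ 2
Step 5: The reaction is second order in HI.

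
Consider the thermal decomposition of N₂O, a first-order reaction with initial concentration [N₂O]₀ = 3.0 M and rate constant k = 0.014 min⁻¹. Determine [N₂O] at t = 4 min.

2.837 M

Step 1: For a first-order reaction: [N₂O] = [N₂O]₀ × e^(-kt)
Step 2: [N₂O] = 3.0 × e^(-0.014 × 4)
Step 3: [N₂O] = 3.0 × e^(-0.056)
Step 4: [N₂O] = 3.0 × 0.945539 = 2.837 M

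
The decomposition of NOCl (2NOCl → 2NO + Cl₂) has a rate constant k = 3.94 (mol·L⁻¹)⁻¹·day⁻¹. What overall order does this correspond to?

second order (2)

Step 1: The units of k for an nth-order reaction are (concentration)^(1-n)·(time)⁻¹.
Step 2: Here k has units (mol·L⁻¹)⁻¹·day⁻¹, so the concentration exponent is -1.
Step 3: 1 - n = -1 ⇒ n = 2. The reaction is second order.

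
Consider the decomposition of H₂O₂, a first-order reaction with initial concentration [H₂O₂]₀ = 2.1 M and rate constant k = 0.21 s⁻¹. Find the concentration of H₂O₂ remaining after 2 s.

1.38 M

Step 1: For a first-order reaction: [H₂O₂] = [H₂O₂]₀ × e^(-kt)
Step 2: [H₂O₂] = 2.1 × e^(-0.21 × 2)
Step 3: [H₂O₂] = 2.1 × e^(-0.42)
Step 4: [H₂O₂] = 2.1 × 0.657047 = 1.38 M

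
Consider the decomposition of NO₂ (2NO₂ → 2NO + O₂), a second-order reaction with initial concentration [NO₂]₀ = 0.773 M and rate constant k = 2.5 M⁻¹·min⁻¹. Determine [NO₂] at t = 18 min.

0.0216 M

Step 1: For a second-order reaction: 1/[NO₂] = 1/[NO₂]₀ + kt
Step 2: 1/[NO₂] = 1/0.773 + 2.5 × 18
Step 3: 1/[NO₂] = 1.294 + 45 = 46.29
Step 4: [NO₂] = 1/46.29 = 0.0216 M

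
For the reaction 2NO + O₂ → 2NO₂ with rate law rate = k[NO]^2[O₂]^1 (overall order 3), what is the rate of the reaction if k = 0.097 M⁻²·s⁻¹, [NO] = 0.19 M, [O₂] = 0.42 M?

0.001471 M/s

Step 1: The rate law is rate = k[NO]^2[O₂]^1, overall order = 2+1 = 3
Step 2: Substitute values: rate = 0.097 × (0.19)^2 × (0.42)^1
Step 3: rate = 0.097 × 0.0361 × 0.42 = 0.00147071 M/s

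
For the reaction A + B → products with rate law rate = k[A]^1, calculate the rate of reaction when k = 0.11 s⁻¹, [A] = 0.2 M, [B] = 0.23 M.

0.022 M/s

Step 1: The rate law is rate = k[A]^1
Step 2: Note that the rate does not depend on [B] (zero order in B).
Step 3: rate = 0.11 × (0.2)^1 = 0.022 M/s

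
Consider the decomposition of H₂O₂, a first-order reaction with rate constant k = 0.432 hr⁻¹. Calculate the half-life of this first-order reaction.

1.605 hr

Step 1: For a first-order reaction, t₁/₂ = ln(2)/k
Step 2: t₁/₂ = ln(2)/0.432
Step 3: t₁/₂ = 0.6931/0.432 = 1.605 hr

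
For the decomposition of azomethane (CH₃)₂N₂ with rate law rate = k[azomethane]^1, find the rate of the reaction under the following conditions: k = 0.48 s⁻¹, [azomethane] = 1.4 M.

0.672 M/s

Step 1: Identify the rate law: rate = k[azomethane]^1
Step 2: Substitute values: rate = 0.48 × (1.4)^1
Step 3: Calculate: rate = 0.48 × 1.4 = 0.672 M/s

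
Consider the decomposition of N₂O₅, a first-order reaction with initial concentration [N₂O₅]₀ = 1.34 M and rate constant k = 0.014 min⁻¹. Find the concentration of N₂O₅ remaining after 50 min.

0.6654 M

Step 1: For a first-order reaction: [N₂O₅] = [N₂O₅]₀ × e^(-kt)
Step 2: [N₂O₅] = 1.34 × e^(-0.014 × 50)
Step 3: [N₂O₅] = 1.34 × e^(-0.7)
Step 4: [N₂O₅] = 1.34 × 0.496585 = 0.6654 M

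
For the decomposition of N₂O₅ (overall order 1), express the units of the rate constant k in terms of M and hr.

hr⁻¹

Step 1: For overall order n, rate = k × (concentration)^n.
Step 2: Rate has units M·hr⁻¹; concentration term has units M^1.
Step 3: k = rate / (concentration)^n, so units of k = M^(1-1)·hr⁻¹ = hr⁻¹.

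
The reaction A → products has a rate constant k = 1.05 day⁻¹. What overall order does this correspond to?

first order (1)

Step 1: The units of k for an nth-order reaction are (concentration)^(1-n)·(time)⁻¹.
Step 2: Here k has units day⁻¹, so the concentration exponent is 0.
Step 3: 1 - n = 0 ⇒ n = 1. The reaction is first order.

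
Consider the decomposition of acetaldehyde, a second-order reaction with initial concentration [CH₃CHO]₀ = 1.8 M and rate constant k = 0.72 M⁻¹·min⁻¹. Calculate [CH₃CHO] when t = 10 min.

0.1289 M

Step 1: For a second-order reaction: 1/[CH₃CHO] = 1/[CH₃CHO]₀ + kt
Step 2: 1/[CH₃CHO] = 1/1.8 + 0.72 × 10
Step 3: 1/[CH₃CHO] = 0.5556 + 7.2 = 7.756
Step 4: [CH₃CHO] = 1/7.756 = 0.1289 M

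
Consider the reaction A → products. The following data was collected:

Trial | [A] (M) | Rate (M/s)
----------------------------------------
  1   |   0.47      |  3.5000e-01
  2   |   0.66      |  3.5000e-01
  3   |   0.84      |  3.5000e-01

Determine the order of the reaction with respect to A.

zeroth order (0)

Step 1: Compare trials - when concentration changes, rate stays constant.
Step 2: rate₂/rate₁ = 3.5000e-01/3.5000e-01 = 1
Step 3: [A]₂/[A]₁ = 0.66/0.47 = 1.404
Step 4: Since rate ratio ≈ (conc ratio)^0, the reaction is zeroth order.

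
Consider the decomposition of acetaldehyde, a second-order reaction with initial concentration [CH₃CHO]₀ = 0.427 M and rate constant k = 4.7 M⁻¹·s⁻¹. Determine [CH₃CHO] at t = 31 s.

0.006755 M

Step 1: For a second-order reaction: 1/[CH₃CHO] = 1/[CH₃CHO]₀ + kt
Step 2: 1/[CH₃CHO] = 1/0.427 + 4.7 × 31
Step 3: 1/[CH₃CHO] = 2.342 + 145.7 = 148
Step 4: [CH₃CHO] = 1/148 = 0.006755 M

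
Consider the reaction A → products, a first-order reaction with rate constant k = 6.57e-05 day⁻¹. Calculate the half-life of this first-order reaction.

1.055e+04 day

Step 1: For a first-order reaction, t₁/₂ = ln(2)/k
Step 2: t₁/₂ = ln(2)/6.57e-05
Step 3: t₁/₂ = 0.6931/6.57e-05 = 1.055e+04 day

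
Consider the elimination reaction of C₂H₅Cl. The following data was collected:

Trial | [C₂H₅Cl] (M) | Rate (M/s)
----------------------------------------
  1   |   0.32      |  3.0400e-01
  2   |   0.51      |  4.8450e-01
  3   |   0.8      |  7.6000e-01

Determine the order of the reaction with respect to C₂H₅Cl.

first order (1)

Step 1: Compare trials to find order n where rate₂/rate₁ = ([C₂H₅Cl]₂/[C₂H₅Cl]₁)^n
Step 2: rate₂/rate₁ = 4.8450e-01/3.0400e-01 = 1.594
Step 3: [C₂H₅Cl]₂/[C₂H₅Cl]₁ = 0.51/0.32 = 1.594
Step 4: n = ln(1.594)/ln(1.594) = 1.00 ≈ 1
Step 5: The reaction is first order in C₂H₅Cl.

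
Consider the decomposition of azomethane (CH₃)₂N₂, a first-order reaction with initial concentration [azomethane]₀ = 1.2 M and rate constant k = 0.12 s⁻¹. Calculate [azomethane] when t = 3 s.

0.8372 M

Step 1: For a first-order reaction: [azomethane] = [azomethane]₀ × e^(-kt)
Step 2: [azomethane] = 1.2 × e^(-0.12 × 3)
Step 3: [azomethane] = 1.2 × e^(-0.36)
Step 4: [azomethane] = 1.2 × 0.697676 = 0.8372 M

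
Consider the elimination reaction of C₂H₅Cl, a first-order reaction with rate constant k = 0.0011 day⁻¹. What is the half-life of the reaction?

630.1 day

Step 1: For a first-order reaction, t₁/₂ = ln(2)/k
Step 2: t₁/₂ = ln(2)/0.0011
Step 3: t₁/₂ = 0.6931/0.0011 = 630.1 day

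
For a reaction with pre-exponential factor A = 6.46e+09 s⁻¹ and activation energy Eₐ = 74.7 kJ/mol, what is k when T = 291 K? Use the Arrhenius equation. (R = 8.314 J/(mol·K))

2.52e-04 s⁻¹

Step 1: Use the Arrhenius equation: k = A × exp(-Eₐ/RT)
Step 2: Convert Eₐ to J/mol: 74.7 kJ/mol = 74700 J/mol
Step 3: Calculate the exponent: -Eₐ/(RT) = -74700/(8.314 × 291) = -30.87576
Step 4: k = 6.46e+09 × exp(-30.87576)
Step 5: k = 6.46e+09 × 3.89787e-14 = 2.5180e-04 s⁻¹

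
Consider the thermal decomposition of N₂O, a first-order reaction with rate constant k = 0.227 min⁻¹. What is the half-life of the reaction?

3.054 min

Step 1: For a first-order reaction, t₁/₂ = ln(2)/k
Step 2: t₁/₂ = ln(2)/0.227
Step 3: t₁/₂ = 0.6931/0.227 = 3.054 min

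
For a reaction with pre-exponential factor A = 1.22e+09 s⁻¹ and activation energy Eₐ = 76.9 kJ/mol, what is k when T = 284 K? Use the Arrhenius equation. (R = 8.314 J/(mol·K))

8.75e-06 s⁻¹

Step 1: Use the Arrhenius equation: k = A × exp(-Eₐ/RT)
Step 2: Convert Eₐ to J/mol: 76.9 kJ/mol = 76900 J/mol
Step 3: Calculate the exponent: -Eₐ/(RT) = -76900/(8.314 × 284) = -32.56852
Step 4: k = 1.22e+09 × exp(-32.56852)
Step 5: k = 1.22e+09 × 7.17252e-15 = 8.7505e-06 s⁻¹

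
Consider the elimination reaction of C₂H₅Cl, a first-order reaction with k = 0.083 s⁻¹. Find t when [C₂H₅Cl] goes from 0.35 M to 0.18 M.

8.012 s

Step 1: For first-order: t = ln([C₂H₅Cl]₀/[C₂H₅Cl])/k
Step 2: t = ln(0.35/0.18)/0.083
Step 3: t = ln(1.944)/0.083
Step 4: t = 0.665/0.083 = 8.012 s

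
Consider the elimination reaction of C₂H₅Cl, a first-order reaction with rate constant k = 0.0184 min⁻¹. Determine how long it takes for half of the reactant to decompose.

37.67 min

Step 1: For a first-order reaction, t₁/₂ = ln(2)/k
Step 2: t₁/₂ = ln(2)/0.0184
Step 3: t₁/₂ = 0.6931/0.0184 = 37.67 min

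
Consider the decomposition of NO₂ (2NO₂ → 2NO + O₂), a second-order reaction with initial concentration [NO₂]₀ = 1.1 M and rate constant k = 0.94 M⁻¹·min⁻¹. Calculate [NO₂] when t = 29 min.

0.0355 M

Step 1: For a second-order reaction: 1/[NO₂] = 1/[NO₂]₀ + kt
Step 2: 1/[NO₂] = 1/1.1 + 0.94 × 29
Step 3: 1/[NO₂] = 0.9091 + 27.26 = 28.17
Step 4: [NO₂] = 1/28.17 = 0.0355 M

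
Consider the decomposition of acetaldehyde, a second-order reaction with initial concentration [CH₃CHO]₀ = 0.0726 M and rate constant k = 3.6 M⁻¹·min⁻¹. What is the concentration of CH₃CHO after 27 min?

0.009011 M

Step 1: For a second-order reaction: 1/[CH₃CHO] = 1/[CH₃CHO]₀ + kt
Step 2: 1/[CH₃CHO] = 1/0.0726 + 3.6 × 27
Step 3: 1/[CH₃CHO] = 13.77 + 97.2 = 111
Step 4: [CH₃CHO] = 1/111 = 0.009011 M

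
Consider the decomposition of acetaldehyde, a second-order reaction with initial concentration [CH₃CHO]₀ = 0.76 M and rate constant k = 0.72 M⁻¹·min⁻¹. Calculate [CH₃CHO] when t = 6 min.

0.1774 M

Step 1: For a second-order reaction: 1/[CH₃CHO] = 1/[CH₃CHO]₀ + kt
Step 2: 1/[CH₃CHO] = 1/0.76 + 0.72 × 6
Step 3: 1/[CH₃CHO] = 1.316 + 4.32 = 5.636
Step 4: [CH₃CHO] = 1/5.636 = 0.1774 M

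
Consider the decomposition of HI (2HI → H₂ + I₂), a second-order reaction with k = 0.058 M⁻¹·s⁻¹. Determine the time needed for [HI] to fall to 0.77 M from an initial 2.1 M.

14.18 s

Step 1: For second-order: t = (1/[HI] - 1/[HI]₀)/k
Step 2: t = (1/0.77 - 1/2.1)/0.058
Step 3: t = (1.299 - 0.4762)/0.058
Step 4: t = 0.8225/0.058 = 14.18 s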